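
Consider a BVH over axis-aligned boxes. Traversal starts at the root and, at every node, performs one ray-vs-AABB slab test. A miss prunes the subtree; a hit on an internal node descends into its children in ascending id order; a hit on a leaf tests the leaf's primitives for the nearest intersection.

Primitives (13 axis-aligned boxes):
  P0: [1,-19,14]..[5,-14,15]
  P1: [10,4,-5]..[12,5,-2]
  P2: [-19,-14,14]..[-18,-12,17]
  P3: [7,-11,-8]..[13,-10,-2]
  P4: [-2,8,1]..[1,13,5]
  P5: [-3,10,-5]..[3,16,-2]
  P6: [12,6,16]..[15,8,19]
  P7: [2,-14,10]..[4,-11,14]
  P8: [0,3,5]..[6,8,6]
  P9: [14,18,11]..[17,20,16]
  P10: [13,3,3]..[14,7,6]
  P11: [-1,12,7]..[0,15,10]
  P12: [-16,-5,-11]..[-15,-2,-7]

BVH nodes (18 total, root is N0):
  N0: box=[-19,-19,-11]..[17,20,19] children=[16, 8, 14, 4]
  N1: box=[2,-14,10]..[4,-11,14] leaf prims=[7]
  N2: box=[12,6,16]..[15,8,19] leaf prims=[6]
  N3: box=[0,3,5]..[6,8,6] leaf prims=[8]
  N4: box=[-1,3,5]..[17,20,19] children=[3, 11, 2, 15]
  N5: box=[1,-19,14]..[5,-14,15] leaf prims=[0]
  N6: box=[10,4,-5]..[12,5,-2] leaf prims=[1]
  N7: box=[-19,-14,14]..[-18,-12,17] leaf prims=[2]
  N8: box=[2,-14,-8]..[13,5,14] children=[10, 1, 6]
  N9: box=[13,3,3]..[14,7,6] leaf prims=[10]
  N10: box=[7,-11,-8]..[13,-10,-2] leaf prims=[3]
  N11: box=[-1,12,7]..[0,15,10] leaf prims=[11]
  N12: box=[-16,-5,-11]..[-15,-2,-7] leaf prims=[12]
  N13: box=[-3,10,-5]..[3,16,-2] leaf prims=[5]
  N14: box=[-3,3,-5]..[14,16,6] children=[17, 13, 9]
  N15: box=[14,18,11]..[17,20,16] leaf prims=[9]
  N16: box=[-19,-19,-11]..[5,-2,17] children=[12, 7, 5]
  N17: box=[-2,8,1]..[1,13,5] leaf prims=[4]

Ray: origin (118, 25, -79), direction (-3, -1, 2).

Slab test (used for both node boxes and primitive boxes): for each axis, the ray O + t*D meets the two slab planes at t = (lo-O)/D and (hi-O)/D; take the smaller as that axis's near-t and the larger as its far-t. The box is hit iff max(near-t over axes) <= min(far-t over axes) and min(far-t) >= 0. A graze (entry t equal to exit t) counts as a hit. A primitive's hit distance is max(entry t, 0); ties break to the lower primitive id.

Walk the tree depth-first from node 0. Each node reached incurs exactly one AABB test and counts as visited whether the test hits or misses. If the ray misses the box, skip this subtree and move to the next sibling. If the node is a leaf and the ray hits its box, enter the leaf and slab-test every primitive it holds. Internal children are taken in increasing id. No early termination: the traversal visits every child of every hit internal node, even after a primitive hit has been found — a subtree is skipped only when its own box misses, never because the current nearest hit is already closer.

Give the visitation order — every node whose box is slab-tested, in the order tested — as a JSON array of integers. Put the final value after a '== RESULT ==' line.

Traverse from the root:
N0 x:[101/3,137/3] y:[5,44] z:[34,49] -> hit [34,44], descend [4, 8, 14, 16]
  N4 x:[101/3,119/3] y:[5,22] z:[42,49] -> miss, prune
  N8 x:[35,116/3] y:[20,39] z:[71/2,93/2] -> hit [71/2,116/3], descend [1, 6, 10]
    N1 x:[38,116/3] y:[36,39] z:[89/2,93/2] -> miss, prune
    N6 x:[106/3,36] y:[20,21] z:[37,77/2] -> miss, prune
    N10 x:[35,37] y:[35,36] z:[71/2,77/2] -> hit [71/2,36] leaf, test {P3@t=71/2}
  N14 x:[104/3,121/3] y:[9,22] z:[37,85/2] -> miss, prune
  N16 x:[113/3,137/3] y:[27,44] z:[34,48] -> hit [113/3,44], descend [5, 7, 12]
    N5 x:[113/3,39] y:[39,44] z:[93/2,47] -> miss, prune
    N7 x:[136/3,137/3] y:[37,39] z:[93/2,48] -> miss, prune
    N12 x:[133/3,134/3] y:[27,30] z:[34,36] -> miss, prune

Summary -> nodes [0, 4, 8, 1, 6, 10, 14, 16, 5, 7, 12]; box-tests=11; leaf-entries=1; first=P3

== RESULT ==
[0, 4, 8, 1, 6, 10, 14, 16, 5, 7, 12]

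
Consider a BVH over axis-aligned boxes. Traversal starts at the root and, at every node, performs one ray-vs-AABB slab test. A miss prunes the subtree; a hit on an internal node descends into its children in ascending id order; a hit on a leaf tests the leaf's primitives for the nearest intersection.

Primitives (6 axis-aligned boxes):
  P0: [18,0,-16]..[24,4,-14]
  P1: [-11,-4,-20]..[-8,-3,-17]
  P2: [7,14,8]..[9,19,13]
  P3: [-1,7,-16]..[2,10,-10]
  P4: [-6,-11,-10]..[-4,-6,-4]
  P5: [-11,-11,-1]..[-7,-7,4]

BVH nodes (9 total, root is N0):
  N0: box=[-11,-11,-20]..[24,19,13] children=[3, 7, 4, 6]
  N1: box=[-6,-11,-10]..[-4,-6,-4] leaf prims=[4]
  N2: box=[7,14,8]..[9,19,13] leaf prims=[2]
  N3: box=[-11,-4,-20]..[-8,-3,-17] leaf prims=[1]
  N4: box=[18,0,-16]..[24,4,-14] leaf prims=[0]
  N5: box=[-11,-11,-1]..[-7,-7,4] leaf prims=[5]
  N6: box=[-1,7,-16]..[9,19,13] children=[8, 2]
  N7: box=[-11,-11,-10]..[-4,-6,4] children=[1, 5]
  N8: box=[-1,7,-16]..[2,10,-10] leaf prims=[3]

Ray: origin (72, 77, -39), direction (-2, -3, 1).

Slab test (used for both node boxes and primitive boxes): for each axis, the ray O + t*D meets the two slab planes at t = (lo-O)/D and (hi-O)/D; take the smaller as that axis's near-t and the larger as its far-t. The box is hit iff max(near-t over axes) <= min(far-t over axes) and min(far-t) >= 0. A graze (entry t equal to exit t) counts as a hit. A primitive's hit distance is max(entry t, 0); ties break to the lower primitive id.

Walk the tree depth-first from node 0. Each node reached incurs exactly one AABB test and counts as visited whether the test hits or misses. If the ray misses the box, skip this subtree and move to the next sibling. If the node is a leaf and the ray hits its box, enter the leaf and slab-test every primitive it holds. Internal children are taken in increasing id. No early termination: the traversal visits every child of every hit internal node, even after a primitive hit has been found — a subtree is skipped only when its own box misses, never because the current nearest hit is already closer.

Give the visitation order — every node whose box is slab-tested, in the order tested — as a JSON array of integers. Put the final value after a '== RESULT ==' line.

Trace the traversal:
N0 x:[24,83/2] y:[58/3,88/3] z:[19,52] -> hit [24,88/3], descend [3, 4, 6, 7]
  N3 x:[40,83/2] y:[80/3,27] z:[19,22] -> miss, prune
  N4 x:[24,27] y:[73/3,77/3] z:[23,25] -> hit [73/3,25] leaf, test {P0@t=73/3}
  N6 x:[63/2,73/2] y:[58/3,70/3] z:[23,52] -> miss, prune
  N7 x:[38,83/2] y:[83/3,88/3] z:[29,43] -> miss, prune

order=[0, 3, 4, 6, 7]  |boxes|=5  |leaves|=1  hit=P0

== RESULT ==
[0, 3, 4, 6, 7]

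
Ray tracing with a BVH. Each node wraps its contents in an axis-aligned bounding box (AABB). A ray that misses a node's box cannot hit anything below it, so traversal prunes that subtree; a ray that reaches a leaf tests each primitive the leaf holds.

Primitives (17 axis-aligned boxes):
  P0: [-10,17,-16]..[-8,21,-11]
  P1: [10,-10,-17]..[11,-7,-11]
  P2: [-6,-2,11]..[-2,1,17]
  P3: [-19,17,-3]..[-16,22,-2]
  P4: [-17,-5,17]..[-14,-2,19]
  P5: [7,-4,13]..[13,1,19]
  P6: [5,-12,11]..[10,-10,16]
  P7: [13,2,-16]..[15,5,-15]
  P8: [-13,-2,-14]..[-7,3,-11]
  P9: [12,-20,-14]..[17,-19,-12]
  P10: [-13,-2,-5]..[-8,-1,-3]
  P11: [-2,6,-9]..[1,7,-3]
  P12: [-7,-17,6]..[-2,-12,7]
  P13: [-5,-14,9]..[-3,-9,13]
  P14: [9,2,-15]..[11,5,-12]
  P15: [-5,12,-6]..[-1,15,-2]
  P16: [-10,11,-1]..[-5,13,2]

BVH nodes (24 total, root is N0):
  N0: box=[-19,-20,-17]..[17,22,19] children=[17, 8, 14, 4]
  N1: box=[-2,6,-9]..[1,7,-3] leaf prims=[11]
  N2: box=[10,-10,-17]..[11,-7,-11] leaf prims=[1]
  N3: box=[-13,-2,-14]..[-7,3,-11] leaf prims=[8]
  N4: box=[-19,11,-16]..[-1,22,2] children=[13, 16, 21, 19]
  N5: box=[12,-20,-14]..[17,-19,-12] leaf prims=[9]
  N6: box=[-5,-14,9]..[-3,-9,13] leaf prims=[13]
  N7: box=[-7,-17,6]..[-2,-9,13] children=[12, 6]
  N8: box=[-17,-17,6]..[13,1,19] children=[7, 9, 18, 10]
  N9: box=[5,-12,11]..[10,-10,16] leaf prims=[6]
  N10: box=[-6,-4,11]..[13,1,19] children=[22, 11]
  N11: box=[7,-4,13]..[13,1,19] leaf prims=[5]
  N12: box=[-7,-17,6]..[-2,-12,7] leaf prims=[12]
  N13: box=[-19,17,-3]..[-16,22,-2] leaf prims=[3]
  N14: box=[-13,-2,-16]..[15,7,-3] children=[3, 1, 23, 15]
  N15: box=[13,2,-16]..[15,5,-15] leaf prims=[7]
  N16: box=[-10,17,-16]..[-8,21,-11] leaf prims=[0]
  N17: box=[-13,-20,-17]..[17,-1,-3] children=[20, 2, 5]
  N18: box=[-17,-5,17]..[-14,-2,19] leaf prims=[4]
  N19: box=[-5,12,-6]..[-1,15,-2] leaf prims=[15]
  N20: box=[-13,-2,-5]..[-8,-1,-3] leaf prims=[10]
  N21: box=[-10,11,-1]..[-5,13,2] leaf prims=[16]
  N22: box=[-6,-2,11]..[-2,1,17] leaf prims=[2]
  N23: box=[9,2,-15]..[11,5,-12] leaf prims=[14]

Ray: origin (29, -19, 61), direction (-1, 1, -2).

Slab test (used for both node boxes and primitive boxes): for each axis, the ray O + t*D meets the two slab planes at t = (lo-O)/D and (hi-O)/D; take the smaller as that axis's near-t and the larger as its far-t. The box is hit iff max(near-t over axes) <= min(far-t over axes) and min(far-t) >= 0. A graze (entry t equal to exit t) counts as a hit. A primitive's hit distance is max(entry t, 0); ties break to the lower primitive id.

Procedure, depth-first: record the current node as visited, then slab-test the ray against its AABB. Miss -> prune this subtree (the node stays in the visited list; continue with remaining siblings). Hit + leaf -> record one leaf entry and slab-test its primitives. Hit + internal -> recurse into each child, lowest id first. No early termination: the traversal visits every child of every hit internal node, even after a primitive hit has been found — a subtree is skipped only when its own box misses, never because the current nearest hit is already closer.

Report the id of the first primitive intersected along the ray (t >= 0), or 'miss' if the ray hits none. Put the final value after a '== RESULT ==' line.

Traverse from the root:
N0 x:[12,48] y:[-1,41] z:[21,39] -> hit [21,39], descend [4, 8, 14, 17]
  N4 x:[30,48] y:[30,41] z:[59/2,77/2] -> hit [30,77/2], descend [13, 16, 19, 21]
    N13 x:[45,48] y:[36,41] z:[63/2,32] -> miss, prune
    N16 x:[37,39] y:[36,40] z:[36,77/2] -> hit [37,77/2] leaf, test {P0@t=37}
    N19 x:[30,34] y:[31,34] z:[63/2,67/2] -> hit [63/2,67/2] leaf, test {P15@t=63/2}
    N21 x:[34,39] y:[30,32] z:[59/2,31] -> miss, prune
  N8 x:[16,46] y:[2,20] z:[21,55/2] -> miss, prune
  N14 x:[14,42] y:[17,26] z:[32,77/2] -> miss, prune
  N17 x:[12,42] y:[-1,18] z:[32,39] -> miss, prune

9 AABB tests over nodes [0, 4, 13, 16, 19, 21, 8, 14, 17]; 2 leaves entered; closest P15.

== RESULT ==
15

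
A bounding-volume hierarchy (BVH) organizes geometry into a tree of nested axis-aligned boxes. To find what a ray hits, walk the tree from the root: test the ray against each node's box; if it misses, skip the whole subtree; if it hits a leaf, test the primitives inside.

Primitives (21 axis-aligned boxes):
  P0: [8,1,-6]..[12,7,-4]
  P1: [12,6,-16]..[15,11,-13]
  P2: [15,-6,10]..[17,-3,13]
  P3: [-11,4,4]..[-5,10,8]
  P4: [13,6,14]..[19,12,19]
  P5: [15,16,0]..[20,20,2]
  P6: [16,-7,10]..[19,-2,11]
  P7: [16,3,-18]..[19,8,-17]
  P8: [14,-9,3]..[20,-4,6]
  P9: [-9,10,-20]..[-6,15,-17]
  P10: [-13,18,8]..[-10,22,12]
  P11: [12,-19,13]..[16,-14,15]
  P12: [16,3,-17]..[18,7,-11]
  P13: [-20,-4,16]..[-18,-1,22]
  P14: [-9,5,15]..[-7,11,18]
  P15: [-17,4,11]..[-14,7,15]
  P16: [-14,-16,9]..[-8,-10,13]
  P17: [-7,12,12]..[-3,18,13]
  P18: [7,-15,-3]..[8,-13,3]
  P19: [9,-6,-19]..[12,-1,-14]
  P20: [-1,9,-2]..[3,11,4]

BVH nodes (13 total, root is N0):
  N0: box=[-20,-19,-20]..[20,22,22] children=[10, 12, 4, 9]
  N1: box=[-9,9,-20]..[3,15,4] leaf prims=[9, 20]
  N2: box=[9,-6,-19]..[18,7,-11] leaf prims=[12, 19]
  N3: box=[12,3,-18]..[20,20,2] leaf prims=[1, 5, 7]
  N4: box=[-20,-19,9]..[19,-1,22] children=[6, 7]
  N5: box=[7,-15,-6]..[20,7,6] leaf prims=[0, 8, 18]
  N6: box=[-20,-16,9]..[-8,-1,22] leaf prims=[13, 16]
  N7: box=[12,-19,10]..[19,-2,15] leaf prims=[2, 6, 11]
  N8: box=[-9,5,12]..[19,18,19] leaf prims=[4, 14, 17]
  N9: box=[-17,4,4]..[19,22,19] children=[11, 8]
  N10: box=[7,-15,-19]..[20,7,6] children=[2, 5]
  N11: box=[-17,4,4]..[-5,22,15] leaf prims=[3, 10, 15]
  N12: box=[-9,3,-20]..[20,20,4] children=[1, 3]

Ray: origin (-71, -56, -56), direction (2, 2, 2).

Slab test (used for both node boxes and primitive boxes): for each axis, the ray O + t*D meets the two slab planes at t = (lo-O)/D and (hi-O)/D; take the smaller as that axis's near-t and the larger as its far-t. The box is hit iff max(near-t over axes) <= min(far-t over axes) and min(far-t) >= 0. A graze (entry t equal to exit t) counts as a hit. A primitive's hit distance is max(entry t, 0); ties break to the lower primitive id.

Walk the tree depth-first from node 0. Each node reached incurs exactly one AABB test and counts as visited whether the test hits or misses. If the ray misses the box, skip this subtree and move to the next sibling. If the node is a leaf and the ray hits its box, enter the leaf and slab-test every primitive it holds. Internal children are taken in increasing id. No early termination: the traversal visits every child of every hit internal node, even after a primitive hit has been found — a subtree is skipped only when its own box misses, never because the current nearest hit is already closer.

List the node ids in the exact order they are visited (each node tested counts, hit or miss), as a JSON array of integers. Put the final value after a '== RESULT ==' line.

Trace the traversal:
N0 x:[51/2,91/2] y:[37/2,39] z:[18,39] -> hit [51/2,39], descend [4, 9, 10, 12]
  N4 x:[51/2,45] y:[37/2,55/2] z:[65/2,39] -> miss, prune
  N9 x:[27,45] y:[30,39] z:[30,75/2] -> hit [30,75/2], descend [8, 11]
    N8 x:[31,45] y:[61/2,37] z:[34,75/2] -> hit [34,37] leaf, test {P4(miss), P14(miss), P17@t=34}
    N11 x:[27,33] y:[30,39] z:[30,71/2] -> hit [30,33] leaf, test {P3@t=30, P10(miss), P15(miss)}
  N10 x:[39,91/2] y:[41/2,63/2] z:[37/2,31] -> miss, prune
  N12 x:[31,91/2] y:[59/2,38] z:[18,30] -> miss, prune

order=[0, 4, 9, 8, 11, 10, 12]  |boxes|=7  |leaves|=2  hit=P3

== RESULT ==
[0, 4, 9, 8, 11, 10, 12]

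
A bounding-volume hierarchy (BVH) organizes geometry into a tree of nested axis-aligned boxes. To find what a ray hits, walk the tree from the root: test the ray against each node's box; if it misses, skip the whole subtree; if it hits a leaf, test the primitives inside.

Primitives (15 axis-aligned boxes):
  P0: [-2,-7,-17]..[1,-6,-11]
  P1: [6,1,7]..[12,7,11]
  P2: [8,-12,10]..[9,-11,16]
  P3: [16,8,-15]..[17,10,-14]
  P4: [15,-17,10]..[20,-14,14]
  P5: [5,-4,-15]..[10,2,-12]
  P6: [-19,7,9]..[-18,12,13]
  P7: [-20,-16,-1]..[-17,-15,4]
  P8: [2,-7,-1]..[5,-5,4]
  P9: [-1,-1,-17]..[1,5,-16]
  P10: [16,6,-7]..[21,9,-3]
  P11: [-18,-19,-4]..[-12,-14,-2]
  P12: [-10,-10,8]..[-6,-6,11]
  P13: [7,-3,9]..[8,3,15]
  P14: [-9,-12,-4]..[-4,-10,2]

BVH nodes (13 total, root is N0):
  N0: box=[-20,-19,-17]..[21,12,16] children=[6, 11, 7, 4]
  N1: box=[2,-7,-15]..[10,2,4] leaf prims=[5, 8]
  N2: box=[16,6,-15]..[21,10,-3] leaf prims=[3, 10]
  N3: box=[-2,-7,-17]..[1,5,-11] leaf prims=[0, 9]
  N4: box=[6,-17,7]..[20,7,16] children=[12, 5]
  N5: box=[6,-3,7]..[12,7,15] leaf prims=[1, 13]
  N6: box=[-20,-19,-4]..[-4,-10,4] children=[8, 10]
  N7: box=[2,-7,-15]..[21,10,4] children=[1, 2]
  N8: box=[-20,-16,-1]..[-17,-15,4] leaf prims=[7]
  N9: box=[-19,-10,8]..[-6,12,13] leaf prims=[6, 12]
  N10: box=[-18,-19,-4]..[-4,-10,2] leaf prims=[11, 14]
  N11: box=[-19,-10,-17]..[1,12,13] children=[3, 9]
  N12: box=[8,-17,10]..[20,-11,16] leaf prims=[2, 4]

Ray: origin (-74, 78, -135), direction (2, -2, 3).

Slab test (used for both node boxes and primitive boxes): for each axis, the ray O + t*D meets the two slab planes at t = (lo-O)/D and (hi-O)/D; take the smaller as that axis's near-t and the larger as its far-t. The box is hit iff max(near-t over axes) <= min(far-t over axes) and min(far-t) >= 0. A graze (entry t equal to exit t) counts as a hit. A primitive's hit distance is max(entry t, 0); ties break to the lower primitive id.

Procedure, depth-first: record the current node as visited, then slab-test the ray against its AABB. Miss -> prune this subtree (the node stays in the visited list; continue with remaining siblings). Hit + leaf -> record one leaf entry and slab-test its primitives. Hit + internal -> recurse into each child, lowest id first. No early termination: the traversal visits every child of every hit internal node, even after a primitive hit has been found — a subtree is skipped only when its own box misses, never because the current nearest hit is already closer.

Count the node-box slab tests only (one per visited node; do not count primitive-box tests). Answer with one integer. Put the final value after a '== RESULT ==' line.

Trace the traversal:
N0 x:[27,95/2] y:[33,97/2] z:[118/3,151/3] -> hit [118/3,95/2], descend [4, 6, 7, 11]
  N4 x:[40,47] y:[71/2,95/2] z:[142/3,151/3] -> miss, prune
  N6 x:[27,35] y:[44,97/2] z:[131/3,139/3] -> miss, prune
  N7 x:[38,95/2] y:[34,85/2] z:[40,139/3] -> hit [40,85/2], descend [1, 2]
    N1 x:[38,42] y:[38,85/2] z:[40,139/3] -> hit [40,42] leaf, test {P5@t=40, P8(miss)}
    N2 x:[45,95/2] y:[34,36] z:[40,44] -> miss, prune
  N11 x:[55/2,75/2] y:[33,44] z:[118/3,148/3] -> miss, prune

order=[0, 4, 6, 7, 1, 2, 11]  |boxes|=7  |leaves|=1  hit=P5

== RESULT ==
7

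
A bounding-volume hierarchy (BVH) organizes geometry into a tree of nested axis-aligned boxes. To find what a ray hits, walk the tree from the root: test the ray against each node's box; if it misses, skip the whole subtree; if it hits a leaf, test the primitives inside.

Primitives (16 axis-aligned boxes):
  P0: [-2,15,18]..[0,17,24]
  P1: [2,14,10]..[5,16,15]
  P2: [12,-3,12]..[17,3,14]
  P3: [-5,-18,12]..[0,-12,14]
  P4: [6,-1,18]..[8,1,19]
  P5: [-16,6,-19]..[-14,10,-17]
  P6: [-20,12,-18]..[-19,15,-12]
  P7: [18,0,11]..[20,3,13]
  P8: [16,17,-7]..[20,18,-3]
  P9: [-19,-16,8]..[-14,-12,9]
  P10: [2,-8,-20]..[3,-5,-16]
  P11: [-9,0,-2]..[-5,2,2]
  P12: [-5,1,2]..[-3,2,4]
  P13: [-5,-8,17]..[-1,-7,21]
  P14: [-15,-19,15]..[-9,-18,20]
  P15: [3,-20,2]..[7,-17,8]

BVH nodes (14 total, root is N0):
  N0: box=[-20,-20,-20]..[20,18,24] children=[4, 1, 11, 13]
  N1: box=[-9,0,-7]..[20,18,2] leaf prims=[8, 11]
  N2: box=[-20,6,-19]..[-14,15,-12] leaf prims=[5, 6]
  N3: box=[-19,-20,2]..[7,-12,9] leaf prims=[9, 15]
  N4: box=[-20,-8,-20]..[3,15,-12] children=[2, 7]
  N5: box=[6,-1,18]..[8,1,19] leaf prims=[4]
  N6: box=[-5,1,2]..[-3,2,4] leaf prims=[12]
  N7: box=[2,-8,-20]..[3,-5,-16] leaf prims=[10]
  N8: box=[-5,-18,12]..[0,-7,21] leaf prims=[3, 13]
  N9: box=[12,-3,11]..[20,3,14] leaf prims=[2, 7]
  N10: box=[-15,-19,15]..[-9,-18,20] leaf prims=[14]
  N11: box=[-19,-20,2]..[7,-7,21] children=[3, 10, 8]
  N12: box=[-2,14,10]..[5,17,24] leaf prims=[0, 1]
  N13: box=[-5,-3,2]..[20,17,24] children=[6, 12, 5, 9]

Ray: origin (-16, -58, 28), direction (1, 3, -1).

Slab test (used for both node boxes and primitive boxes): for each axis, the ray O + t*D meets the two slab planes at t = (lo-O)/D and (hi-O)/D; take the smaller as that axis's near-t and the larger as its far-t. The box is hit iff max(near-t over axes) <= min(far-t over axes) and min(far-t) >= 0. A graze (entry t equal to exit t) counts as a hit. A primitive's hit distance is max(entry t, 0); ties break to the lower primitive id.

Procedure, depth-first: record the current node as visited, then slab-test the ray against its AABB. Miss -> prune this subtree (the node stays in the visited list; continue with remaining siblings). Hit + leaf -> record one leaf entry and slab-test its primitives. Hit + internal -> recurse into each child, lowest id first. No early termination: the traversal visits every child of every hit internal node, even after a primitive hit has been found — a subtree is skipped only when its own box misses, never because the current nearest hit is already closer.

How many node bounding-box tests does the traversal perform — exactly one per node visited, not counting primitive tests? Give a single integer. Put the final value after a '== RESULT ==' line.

Traverse from the root:
N0 x:[-4,36] y:[38/3,76/3] z:[4,48] -> hit [38/3,76/3], descend [1, 4, 11, 13]
  N1 x:[7,36] y:[58/3,76/3] z:[26,35] -> miss, prune
  N4 x:[-4,19] y:[50/3,73/3] z:[40,48] -> miss, prune
  N11 x:[-3,23] y:[38/3,17] z:[7,26] -> hit [38/3,17], descend [3, 8, 10]
    N3 x:[-3,23] y:[38/3,46/3] z:[19,26] -> miss, prune
    N8 x:[11,16] y:[40/3,17] z:[7,16] -> hit [40/3,16] leaf, test {P3@t=14, P13(miss)}
    N10 x:[1,7] y:[13,40/3] z:[8,13] -> miss, prune
  N13 x:[11,36] y:[55/3,25] z:[4,26] -> hit [55/3,25], descend [5, 6, 9, 12]
    N5 x:[22,24] y:[19,59/3] z:[9,10] -> miss, prune
    N6 x:[11,13] y:[59/3,20] z:[24,26] -> miss, prune
    N9 x:[28,36] y:[55/3,61/3] z:[14,17] -> miss, prune
    N12 x:[14,21] y:[24,25] z:[4,18] -> miss, prune

order=[0, 1, 4, 11, 3, 8, 10, 13, 5, 6, 9, 12]  |boxes|=12  |leaves|=1  hit=P3

== RESULT ==
12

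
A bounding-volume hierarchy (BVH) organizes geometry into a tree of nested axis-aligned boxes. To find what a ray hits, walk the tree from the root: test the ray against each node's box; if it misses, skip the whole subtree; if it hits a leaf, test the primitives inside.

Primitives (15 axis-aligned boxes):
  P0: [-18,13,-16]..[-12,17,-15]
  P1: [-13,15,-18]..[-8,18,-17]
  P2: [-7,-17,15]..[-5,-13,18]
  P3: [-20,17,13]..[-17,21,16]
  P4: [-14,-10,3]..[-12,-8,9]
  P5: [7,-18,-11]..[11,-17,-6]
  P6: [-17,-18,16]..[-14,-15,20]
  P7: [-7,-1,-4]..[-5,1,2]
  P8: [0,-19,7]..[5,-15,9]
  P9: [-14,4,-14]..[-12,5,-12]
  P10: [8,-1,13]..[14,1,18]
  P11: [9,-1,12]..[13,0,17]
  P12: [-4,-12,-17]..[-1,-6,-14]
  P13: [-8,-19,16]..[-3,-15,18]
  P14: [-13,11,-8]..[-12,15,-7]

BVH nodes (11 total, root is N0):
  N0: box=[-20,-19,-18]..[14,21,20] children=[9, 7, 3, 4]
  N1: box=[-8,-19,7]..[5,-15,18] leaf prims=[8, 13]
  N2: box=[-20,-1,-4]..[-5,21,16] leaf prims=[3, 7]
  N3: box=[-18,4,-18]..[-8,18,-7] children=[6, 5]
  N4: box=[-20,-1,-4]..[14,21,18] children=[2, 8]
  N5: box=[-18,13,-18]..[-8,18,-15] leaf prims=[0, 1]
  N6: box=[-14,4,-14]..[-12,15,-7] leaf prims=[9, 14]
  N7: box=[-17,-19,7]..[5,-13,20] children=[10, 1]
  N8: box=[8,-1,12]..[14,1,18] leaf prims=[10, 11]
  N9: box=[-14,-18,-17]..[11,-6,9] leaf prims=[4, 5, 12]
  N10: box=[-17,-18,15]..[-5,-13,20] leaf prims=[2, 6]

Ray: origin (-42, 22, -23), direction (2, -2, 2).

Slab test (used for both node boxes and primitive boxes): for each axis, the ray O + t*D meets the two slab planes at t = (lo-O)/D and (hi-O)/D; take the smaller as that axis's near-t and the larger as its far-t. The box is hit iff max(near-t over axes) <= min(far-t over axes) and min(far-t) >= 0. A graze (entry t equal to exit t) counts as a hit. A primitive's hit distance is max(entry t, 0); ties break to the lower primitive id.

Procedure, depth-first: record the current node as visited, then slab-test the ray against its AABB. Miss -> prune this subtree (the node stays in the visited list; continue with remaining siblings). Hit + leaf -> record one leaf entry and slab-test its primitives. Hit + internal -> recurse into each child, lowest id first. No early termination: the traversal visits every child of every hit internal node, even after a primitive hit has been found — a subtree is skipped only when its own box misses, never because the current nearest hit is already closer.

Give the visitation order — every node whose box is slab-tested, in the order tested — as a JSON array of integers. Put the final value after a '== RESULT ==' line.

Traverse from the root:
N0 x:[11,28] y:[1/2,41/2] z:[5/2,43/2] -> hit [11,41/2], descend [3, 4, 7, 9]
  N3 x:[12,17] y:[2,9] z:[5/2,8] -> miss, prune
  N4 x:[11,28] y:[1/2,23/2] z:[19/2,41/2] -> hit [11,23/2], descend [2, 8]
    N2 x:[11,37/2] y:[1/2,23/2] z:[19/2,39/2] -> hit [11,23/2] leaf, test {P3(miss), P7(miss)}
    N8 x:[25,28] y:[21/2,23/2] z:[35/2,41/2] -> miss, prune
  N7 x:[25/2,47/2] y:[35/2,41/2] z:[15,43/2] -> hit [35/2,41/2], descend [1, 10]
    N1 x:[17,47/2] y:[37/2,41/2] z:[15,41/2] -> hit [37/2,41/2] leaf, test {P8(miss), P13@t=39/2}
    N10 x:[25/2,37/2] y:[35/2,20] z:[19,43/2] -> miss, prune
  N9 x:[14,53/2] y:[14,20] z:[3,16] -> hit [14,16] leaf, test {P4@t=15, P5(miss), P12(miss)}

9 AABB tests over nodes [0, 3, 4, 2, 8, 7, 1, 10, 9]; 3 leaves entered; closest P4.

== RESULT ==
[0, 3, 4, 2, 8, 7, 1, 10, 9]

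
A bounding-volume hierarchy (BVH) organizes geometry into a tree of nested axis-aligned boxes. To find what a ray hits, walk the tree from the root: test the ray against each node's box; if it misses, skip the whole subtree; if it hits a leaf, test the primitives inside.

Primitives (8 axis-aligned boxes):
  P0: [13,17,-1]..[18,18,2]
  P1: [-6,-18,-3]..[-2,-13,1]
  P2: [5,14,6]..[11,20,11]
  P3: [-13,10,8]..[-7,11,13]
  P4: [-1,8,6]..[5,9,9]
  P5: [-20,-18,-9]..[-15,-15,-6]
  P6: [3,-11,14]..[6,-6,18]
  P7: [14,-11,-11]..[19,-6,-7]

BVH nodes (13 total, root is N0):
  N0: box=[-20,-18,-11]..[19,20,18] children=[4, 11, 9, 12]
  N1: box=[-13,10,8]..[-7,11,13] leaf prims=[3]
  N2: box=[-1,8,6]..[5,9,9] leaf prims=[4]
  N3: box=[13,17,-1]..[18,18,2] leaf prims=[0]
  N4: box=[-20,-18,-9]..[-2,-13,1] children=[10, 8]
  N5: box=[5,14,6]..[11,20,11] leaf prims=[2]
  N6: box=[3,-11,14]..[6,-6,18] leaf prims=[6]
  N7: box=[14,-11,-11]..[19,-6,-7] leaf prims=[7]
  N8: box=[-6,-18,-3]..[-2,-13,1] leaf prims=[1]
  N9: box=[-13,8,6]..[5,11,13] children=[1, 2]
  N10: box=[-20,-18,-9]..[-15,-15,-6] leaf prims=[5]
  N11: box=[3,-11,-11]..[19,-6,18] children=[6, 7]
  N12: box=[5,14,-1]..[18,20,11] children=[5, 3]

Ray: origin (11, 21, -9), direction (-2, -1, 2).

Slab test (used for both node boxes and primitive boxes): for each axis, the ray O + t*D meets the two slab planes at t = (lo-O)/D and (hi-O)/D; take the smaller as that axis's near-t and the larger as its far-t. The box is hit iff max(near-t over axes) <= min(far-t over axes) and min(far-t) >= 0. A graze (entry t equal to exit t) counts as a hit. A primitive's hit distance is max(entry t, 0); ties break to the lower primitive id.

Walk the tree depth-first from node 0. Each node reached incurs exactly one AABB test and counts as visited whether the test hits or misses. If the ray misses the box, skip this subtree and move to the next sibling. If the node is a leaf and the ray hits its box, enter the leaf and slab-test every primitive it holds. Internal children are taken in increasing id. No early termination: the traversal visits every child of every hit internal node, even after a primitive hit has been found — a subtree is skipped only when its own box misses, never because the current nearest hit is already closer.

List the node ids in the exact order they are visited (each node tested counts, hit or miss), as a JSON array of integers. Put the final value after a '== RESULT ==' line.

Traverse from the root:
N0 x:[-4,31/2] y:[1,39] z:[-1,27/2] -> hit [1,27/2], descend [4, 9, 11, 12]
  N4 x:[13/2,31/2] y:[34,39] z:[0,5] -> miss, prune
  N9 x:[3,12] y:[10,13] z:[15/2,11] -> hit [10,11], descend [1, 2]
    N1 x:[9,12] y:[10,11] z:[17/2,11] -> hit [10,11] leaf, test {P3@t=10}
    N2 x:[3,6] y:[12,13] z:[15/2,9] -> miss, prune
  N11 x:[-4,4] y:[27,32] z:[-1,27/2] -> miss, prune
  N12 x:[-7/2,3] y:[1,7] z:[4,10] -> miss, prune

Summary -> nodes [0, 4, 9, 1, 2, 11, 12]; box-tests=7; leaf-entries=1; first=P3

== RESULT ==
[0, 4, 9, 1, 2, 11, 12]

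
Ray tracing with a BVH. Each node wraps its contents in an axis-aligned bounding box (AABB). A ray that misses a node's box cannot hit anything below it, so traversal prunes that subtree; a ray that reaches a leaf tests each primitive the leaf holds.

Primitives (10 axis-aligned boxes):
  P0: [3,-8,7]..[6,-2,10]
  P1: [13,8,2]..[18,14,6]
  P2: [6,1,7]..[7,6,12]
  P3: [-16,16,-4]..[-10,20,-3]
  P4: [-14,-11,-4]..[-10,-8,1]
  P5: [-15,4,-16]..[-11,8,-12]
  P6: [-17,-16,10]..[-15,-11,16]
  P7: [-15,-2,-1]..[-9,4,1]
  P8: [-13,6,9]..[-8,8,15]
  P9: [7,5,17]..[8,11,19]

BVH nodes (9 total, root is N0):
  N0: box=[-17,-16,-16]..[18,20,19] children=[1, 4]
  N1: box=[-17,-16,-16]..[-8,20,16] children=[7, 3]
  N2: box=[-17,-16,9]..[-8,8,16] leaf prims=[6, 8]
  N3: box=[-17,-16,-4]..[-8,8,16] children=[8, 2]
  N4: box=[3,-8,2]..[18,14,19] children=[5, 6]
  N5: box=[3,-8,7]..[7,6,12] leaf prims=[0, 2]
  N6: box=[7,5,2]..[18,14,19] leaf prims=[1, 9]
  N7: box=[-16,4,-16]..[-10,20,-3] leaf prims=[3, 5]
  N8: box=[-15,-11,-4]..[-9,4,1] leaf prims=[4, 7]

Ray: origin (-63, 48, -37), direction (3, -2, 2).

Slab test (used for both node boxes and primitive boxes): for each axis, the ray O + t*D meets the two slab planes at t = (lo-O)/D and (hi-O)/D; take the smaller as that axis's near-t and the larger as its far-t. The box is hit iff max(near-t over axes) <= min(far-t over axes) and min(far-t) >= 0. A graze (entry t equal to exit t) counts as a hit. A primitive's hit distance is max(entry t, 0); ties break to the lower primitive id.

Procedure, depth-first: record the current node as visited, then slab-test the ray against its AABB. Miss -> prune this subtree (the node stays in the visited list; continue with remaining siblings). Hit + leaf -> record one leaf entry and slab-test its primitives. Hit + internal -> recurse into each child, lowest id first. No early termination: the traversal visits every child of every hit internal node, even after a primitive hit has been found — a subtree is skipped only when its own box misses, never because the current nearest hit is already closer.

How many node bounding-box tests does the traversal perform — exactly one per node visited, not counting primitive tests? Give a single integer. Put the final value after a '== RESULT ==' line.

Traverse from the root:
N0 x:[46/3,27] y:[14,32] z:[21/2,28] -> hit [46/3,27], descend [1, 4]
  N1 x:[46/3,55/3] y:[14,32] z:[21/2,53/2] -> hit [46/3,55/3], descend [3, 7]
    N3 x:[46/3,55/3] y:[20,32] z:[33/2,53/2] -> miss, prune
    N7 x:[47/3,53/3] y:[14,22] z:[21/2,17] -> hit [47/3,17] leaf, test {P3(miss), P5(miss)}
  N4 x:[22,27] y:[17,28] z:[39/2,28] -> hit [22,27], descend [5, 6]
    N5 x:[22,70/3] y:[21,28] z:[22,49/2] -> hit [22,70/3] leaf, test {P0(miss), P2@t=23}
    N6 x:[70/3,27] y:[17,43/2] z:[39/2,28] -> miss, prune

Summary -> nodes [0, 1, 3, 7, 4, 5, 6]; box-tests=7; leaf-entries=2; first=P2

== RESULT ==
7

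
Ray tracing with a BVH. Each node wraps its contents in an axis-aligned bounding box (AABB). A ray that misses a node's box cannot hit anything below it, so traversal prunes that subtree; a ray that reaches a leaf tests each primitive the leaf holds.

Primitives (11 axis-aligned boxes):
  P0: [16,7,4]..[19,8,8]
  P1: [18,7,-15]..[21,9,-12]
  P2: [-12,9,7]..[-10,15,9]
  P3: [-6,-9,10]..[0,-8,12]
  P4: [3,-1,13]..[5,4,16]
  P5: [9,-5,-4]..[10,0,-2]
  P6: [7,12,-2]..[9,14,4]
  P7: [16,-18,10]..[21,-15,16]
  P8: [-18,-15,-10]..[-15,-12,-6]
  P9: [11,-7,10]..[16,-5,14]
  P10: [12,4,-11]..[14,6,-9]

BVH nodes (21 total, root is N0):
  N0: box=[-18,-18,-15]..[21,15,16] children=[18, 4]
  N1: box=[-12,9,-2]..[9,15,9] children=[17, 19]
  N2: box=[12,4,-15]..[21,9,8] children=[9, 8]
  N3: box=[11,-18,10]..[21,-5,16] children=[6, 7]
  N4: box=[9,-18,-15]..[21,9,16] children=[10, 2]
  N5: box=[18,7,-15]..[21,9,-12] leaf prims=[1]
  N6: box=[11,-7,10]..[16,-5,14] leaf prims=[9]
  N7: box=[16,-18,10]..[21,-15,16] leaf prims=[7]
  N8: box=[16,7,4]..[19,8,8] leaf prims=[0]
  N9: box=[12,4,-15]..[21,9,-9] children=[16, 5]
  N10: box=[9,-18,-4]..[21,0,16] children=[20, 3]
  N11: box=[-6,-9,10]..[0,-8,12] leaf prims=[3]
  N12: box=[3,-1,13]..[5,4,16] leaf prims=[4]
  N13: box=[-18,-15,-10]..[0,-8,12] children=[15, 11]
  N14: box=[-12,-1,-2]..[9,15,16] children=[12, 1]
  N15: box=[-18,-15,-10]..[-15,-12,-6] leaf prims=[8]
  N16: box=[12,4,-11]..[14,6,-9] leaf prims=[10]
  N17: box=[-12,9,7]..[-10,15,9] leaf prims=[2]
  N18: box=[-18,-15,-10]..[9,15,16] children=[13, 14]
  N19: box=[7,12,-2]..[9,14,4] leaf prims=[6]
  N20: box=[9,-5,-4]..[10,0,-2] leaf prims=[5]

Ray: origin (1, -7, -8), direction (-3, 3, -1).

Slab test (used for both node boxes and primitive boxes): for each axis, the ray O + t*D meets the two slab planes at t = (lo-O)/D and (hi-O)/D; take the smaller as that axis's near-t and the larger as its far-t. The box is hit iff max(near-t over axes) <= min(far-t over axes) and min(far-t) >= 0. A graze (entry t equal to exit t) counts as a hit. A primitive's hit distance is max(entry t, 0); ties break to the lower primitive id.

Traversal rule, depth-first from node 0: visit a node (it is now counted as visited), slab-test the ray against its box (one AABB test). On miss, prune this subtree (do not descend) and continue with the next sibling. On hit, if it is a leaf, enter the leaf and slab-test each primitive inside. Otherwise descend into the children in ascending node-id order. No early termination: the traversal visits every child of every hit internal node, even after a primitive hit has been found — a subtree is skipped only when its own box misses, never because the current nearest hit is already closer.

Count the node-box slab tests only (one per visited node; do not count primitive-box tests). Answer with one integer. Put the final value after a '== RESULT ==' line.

Trace the traversal:
N0 x:[-20/3,19/3] y:[-11/3,22/3] z:[-24,7] -> hit [-11/3,19/3], descend [4, 18]
  N4 x:[-20/3,-8/3] y:[-11/3,16/3] z:[-24,7] -> miss, prune
  N18 x:[-8/3,19/3] y:[-8/3,22/3] z:[-24,2] -> hit [-8/3,2], descend [13, 14]
    N13 x:[1/3,19/3] y:[-8/3,-1/3] z:[-20,2] -> miss, prune
    N14 x:[-8/3,13/3] y:[2,22/3] z:[-24,-6] -> miss, prune

order=[0, 4, 18, 13, 14]  |boxes|=5  |leaves|=0  hit=miss

== RESULT ==
5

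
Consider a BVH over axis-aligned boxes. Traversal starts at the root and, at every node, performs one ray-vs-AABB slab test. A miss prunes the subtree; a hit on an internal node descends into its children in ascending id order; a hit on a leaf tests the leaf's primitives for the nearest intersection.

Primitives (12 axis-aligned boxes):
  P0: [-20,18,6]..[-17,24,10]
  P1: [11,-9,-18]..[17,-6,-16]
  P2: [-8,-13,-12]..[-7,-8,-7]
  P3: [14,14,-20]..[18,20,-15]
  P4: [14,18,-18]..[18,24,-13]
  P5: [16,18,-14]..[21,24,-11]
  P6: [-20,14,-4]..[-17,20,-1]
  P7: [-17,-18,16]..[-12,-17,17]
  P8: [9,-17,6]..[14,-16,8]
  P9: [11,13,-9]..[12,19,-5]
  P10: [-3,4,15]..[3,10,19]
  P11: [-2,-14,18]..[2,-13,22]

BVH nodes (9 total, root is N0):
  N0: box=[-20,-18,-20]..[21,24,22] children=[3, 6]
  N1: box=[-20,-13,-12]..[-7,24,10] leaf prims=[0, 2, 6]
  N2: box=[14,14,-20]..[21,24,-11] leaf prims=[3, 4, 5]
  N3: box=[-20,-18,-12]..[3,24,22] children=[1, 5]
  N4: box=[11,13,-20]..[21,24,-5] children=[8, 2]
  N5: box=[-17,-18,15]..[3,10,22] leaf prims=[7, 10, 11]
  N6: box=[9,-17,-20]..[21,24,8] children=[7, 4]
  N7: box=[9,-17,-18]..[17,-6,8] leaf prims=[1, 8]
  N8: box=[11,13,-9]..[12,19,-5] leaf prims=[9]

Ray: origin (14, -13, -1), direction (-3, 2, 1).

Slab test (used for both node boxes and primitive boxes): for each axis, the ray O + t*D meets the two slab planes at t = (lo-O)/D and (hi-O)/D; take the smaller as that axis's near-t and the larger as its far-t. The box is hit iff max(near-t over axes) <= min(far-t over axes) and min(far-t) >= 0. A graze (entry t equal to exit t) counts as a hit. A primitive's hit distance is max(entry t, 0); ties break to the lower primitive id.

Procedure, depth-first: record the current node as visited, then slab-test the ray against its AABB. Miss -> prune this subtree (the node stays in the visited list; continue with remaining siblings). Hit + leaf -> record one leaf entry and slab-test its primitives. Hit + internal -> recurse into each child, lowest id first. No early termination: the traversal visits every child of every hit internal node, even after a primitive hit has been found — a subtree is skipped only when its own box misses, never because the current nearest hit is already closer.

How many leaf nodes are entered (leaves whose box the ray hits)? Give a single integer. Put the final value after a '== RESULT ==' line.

Walk:
N0 x:[-7/3,34/3] y:[-5/2,37/2] z:[-19,23] -> hit [-7/3,34/3], descend [3, 6]
  N3 x:[11/3,34/3] y:[-5/2,37/2] z:[-11,23] -> hit [11/3,34/3], descend [1, 5]
    N1 x:[7,34/3] y:[0,37/2] z:[-11,11] -> hit [7,11] leaf, test {P0(miss), P2(miss), P6(miss)}
    N5 x:[11/3,31/3] y:[-5/2,23/2] z:[16,23] -> miss, prune
  N6 x:[-7/3,5/3] y:[-2,37/2] z:[-19,9] -> hit [-2,5/3], descend [4, 7]
    N4 x:[-7/3,1] y:[13,37/2] z:[-19,-4] -> miss, prune
    N7 x:[-1,5/3] y:[-2,7/2] z:[-17,9] -> hit [-1,5/3] leaf, test {P1(miss), P8(miss)}

Visited [0, 3, 1, 5, 6, 4, 7]. Tests: 7 box, 2 leaf. Nearest: miss.

== RESULT ==
2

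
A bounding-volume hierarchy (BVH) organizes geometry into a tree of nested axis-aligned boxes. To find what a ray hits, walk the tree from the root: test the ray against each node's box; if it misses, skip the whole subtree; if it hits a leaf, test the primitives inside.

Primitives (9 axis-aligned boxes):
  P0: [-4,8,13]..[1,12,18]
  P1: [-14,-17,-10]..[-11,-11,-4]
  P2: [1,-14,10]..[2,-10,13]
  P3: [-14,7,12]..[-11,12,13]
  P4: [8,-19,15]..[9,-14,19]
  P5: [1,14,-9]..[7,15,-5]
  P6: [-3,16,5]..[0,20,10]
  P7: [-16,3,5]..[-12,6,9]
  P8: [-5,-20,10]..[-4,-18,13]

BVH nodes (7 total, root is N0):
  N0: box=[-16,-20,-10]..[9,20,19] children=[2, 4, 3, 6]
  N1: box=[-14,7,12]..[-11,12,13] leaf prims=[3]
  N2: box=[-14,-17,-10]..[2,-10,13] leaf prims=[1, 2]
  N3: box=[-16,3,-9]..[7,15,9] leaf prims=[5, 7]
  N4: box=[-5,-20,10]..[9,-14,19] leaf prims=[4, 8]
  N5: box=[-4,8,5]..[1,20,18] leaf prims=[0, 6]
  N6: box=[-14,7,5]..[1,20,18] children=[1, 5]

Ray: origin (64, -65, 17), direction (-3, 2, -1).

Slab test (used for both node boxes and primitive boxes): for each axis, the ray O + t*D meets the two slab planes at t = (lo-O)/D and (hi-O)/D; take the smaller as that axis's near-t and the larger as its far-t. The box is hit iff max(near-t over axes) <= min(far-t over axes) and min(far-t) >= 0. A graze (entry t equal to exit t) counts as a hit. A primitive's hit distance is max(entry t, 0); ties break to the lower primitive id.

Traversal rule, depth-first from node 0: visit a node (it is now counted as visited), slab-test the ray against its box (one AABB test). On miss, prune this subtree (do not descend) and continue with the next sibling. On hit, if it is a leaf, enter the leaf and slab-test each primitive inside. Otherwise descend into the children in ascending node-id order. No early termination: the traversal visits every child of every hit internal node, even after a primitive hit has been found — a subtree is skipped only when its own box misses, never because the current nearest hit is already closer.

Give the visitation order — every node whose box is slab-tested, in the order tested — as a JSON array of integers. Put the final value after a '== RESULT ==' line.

Traverse from the root:
N0 x:[55/3,80/3] y:[45/2,85/2] z:[-2,27] -> hit [45/2,80/3], descend [2, 3, 4, 6]
  N2 x:[62/3,26] y:[24,55/2] z:[4,27] -> hit [24,26] leaf, test {P1@t=25, P2(miss)}
  N3 x:[19,80/3] y:[34,40] z:[8,26] -> miss, prune
  N4 x:[55/3,23] y:[45/2,51/2] z:[-2,7] -> miss, prune
  N6 x:[21,26] y:[36,85/2] z:[-1,12] -> miss, prune

Summary -> nodes [0, 2, 3, 4, 6]; box-tests=5; leaf-entries=1; first=P1

== RESULT ==
[0, 2, 3, 4, 6]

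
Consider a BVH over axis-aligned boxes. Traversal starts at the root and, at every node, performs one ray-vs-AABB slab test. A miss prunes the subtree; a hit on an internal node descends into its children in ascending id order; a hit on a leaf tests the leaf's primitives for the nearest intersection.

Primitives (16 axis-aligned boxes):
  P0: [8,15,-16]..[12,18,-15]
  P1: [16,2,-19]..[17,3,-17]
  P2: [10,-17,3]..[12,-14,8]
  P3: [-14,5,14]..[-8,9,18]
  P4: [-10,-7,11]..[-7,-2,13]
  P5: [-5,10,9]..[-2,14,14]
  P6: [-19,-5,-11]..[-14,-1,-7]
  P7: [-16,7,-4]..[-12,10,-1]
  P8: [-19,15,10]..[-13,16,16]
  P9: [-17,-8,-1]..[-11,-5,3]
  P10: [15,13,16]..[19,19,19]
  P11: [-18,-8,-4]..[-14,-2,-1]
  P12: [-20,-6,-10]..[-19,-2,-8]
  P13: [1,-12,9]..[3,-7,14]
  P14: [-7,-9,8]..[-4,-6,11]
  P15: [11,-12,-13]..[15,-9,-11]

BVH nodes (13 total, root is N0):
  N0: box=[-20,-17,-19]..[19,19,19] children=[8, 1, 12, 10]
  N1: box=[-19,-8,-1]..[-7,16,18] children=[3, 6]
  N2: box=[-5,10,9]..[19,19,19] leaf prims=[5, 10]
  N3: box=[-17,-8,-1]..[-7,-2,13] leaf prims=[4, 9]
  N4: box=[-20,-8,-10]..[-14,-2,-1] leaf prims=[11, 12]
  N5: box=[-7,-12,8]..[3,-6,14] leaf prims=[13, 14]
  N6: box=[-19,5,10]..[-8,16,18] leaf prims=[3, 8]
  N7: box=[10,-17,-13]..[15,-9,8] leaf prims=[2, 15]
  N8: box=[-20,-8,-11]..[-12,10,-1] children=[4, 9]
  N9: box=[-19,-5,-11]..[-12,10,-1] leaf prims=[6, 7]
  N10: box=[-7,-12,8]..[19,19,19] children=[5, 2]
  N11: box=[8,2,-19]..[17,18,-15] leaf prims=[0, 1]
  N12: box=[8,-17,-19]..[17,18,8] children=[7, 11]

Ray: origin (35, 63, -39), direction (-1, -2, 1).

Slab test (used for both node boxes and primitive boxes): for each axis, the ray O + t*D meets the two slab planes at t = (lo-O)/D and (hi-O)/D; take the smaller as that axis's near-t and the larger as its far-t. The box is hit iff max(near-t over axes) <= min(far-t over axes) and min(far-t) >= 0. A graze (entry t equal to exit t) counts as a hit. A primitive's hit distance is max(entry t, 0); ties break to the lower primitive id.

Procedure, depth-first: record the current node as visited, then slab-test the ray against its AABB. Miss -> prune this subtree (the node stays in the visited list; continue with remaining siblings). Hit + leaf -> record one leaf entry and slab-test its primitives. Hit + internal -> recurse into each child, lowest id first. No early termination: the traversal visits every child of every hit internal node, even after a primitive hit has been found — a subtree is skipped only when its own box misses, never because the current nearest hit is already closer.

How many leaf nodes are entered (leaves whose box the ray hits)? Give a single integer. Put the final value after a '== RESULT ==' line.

Traverse from the root:
N0 x:[16,55] y:[22,40] z:[20,58] -> hit [22,40], descend [1, 8, 10, 12]
  N1 x:[42,54] y:[47/2,71/2] z:[38,57] -> miss, prune
  N8 x:[47,55] y:[53/2,71/2] z:[28,38] -> miss, prune
  N10 x:[16,42] y:[22,75/2] z:[47,58] -> miss, prune
  N12 x:[18,27] y:[45/2,40] z:[20,47] -> hit [45/2,27], descend [7, 11]
    N7 x:[20,25] y:[36,40] z:[26,47] -> miss, prune
    N11 x:[18,27] y:[45/2,61/2] z:[20,24] -> hit [45/2,24] leaf, test {P0@t=23, P1(miss)}

Summary -> nodes [0, 1, 8, 10, 12, 7, 11]; box-tests=7; leaf-entries=1; first=P0

== RESULT ==
1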